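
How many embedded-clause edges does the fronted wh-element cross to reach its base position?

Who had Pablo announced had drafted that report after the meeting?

1

"who" is extracted from the subject of "drafted".
Boundaries crossed, outermost first: [Ø] — 1 in total.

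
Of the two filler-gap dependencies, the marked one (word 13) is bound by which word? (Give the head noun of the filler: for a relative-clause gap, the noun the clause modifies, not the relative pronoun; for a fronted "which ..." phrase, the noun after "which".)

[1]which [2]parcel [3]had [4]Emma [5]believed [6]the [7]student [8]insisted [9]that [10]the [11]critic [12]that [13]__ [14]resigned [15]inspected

11

The marked gap is inside the relative clause, the subject of "resigned".
Its filler is the head noun "critic" (via "that"), at word 11.
(The other dependency links word 2 to a gap after word 15.)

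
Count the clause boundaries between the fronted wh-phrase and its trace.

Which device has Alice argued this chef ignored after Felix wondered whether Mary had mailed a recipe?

1

"which device" is extracted from the object of "ignored".
Boundaries crossed, outermost first: [Ø] — 1 in total.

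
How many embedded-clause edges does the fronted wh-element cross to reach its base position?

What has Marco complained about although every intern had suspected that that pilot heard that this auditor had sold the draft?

0

"what" originates inside the matrix clause — no clause boundary is crossed.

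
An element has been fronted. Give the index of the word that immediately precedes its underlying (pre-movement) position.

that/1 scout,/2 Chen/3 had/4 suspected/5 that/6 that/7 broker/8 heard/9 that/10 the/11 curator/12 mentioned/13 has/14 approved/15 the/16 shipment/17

13

The displaced element is "that scout" (word 2).
It is linked across 3 clause boundaries (that → that → Ø).
It functions as the subject of "approved", so the gap sits immediately after word 13 ("mentioned").
Base order: Chen had suspected that that broker heard that the curator mentioned that that scout has approved the shipment.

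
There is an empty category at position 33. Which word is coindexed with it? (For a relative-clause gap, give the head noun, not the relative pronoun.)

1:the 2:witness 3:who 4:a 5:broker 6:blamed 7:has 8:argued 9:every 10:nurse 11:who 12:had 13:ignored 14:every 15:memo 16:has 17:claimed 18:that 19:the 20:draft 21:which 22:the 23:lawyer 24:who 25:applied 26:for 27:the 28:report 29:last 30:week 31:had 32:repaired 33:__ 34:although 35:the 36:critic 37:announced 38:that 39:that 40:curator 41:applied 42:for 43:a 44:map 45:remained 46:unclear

The gap at 33 is the object of "repaired", inside a relative clause.
The relative pronoun is "which" (word 21); it is bound by the head noun immediately before it.
Its filler is the head noun "draft", at word 20.

20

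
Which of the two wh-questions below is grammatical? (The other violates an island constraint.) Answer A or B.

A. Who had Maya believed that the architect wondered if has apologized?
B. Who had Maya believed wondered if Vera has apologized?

In A, the wh-phrase is extracted from inside a wh-island (introduced by "if"), which blocks movement.
In B, the extraction path crosses only that-complement boundaries, which are transparent.
So B is grammatical.

B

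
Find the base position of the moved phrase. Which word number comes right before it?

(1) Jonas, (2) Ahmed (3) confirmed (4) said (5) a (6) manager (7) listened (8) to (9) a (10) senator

3

The displaced element is "Jonas" (word 1).
It is linked across 1 clause boundary (Ø).
It functions as the subject of "said", so the gap sits immediately after word 3 ("confirmed").
Base order: Ahmed confirmed that Jonas said a manager listened to a senator.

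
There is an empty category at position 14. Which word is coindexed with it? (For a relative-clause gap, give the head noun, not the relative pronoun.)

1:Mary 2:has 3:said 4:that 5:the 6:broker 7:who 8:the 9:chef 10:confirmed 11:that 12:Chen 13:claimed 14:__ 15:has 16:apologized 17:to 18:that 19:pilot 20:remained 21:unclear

The gap at 14 is the subject of "apologized", inside a relative clause.
The relative pronoun is "who" (word 7); it is bound by the head noun immediately before it.
Its filler is the head noun "broker", at word 6.

6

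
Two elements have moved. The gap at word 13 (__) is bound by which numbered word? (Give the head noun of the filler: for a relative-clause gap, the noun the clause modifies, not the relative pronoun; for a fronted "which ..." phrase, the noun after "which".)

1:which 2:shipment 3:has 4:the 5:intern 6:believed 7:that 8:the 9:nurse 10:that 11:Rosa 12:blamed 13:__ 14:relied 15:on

9

The marked gap is inside the relative clause, the direct object of "blamed".
Its filler is the head noun "nurse" (via "that"), at word 9.
(The other dependency links word 2 to a gap after word 15.)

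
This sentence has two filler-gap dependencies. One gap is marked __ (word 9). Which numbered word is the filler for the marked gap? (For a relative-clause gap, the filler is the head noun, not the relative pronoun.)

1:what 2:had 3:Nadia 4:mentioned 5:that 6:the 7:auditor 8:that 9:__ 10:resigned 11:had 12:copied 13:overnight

7

The marked gap is inside the relative clause, the subject of "resigned".
Its filler is the head noun "auditor" (via "that"), at word 7.
(The other dependency links word 1 to a gap after word 12.)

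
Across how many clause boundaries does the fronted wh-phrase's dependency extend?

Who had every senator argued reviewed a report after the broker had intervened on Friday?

1

"who" is extracted from the subject of "reviewed".
Boundaries crossed, outermost first: [Ø] — 1 in total.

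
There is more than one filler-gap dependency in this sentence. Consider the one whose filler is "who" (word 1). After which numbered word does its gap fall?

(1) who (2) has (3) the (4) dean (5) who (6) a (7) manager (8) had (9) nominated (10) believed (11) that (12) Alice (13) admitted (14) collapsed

13

The displaced element is "who" (word 1).
It is linked across 2 clause boundaries (that → Ø).
It functions as the subject of "collapsed", so the gap sits immediately after word 13 ("admitted").
Base order: The dean who a manager had nominated has believed that Alice admitted who collapsed.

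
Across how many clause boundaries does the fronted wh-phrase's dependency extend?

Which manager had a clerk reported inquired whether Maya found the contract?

1

"which manager" is extracted from the subject of "inquired".
Boundaries crossed, outermost first: [Ø] — 1 in total.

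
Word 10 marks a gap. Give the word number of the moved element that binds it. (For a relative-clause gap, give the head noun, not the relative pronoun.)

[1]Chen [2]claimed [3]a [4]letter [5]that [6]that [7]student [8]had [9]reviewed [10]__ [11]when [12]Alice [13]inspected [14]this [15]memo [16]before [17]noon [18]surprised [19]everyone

4

The gap at 10 is the object of "reviewed", inside a relative clause.
The relative pronoun is "that" (word 5); it is bound by the head noun immediately before it.
Its filler is the head noun "letter", at word 4.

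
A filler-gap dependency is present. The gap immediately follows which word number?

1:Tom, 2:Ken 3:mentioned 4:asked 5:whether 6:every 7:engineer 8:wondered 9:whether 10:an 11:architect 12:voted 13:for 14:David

3

The displaced element is "Tom" (word 1).
It is linked across 1 clause boundary (Ø).
It functions as the subject of "asked", so the gap sits immediately after word 3 ("mentioned").
Base order: Ken mentioned that Tom asked whether every engineer wondered whether an architect voted for David.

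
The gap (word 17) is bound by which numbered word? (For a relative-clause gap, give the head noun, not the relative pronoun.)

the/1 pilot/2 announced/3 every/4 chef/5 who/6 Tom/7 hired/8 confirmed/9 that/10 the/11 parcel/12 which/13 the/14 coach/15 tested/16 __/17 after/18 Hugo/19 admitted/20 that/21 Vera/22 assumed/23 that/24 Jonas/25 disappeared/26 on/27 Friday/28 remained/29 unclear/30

12

The gap at 17 is the object of "tested", inside a relative clause.
The relative pronoun is "which" (word 13); it is bound by the head noun immediately before it.
Its filler is the head noun "parcel", at word 12.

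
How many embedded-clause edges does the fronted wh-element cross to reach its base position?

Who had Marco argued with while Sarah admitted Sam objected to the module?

0

"who" originates inside the matrix clause — no clause boundary is crossed.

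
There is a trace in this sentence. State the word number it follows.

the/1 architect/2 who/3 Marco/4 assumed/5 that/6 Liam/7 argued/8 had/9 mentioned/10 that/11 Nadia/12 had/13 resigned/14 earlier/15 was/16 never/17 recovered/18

The displaced element is "the architect" (word 2).
It is linked across 2 clause boundaries (that → Ø).
It functions as the subject of "mentioned", so the gap sits immediately after word 8 ("argued").
Base order: Marco assumed that Liam argued that the architect had mentioned that Nadia had resigned earlier.

8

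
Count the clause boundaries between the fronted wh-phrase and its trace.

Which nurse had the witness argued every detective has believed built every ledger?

2

"which nurse" is extracted from the subject of "built".
Boundaries crossed, outermost first: [Ø], [Ø] — 2 in total.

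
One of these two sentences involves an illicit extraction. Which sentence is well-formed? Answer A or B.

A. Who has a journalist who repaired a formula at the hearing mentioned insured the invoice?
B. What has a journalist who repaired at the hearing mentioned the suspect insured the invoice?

A

In B, the wh-phrase is extracted from inside a complex-NP island (relative clause) (introduced by "who"), which blocks movement.
In A, the extraction path crosses only that-complement boundaries, which are transparent.
So A is grammatical.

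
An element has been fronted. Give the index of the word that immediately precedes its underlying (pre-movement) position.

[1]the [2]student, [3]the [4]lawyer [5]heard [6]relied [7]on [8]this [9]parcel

The displaced element is "the student" (word 2).
It is linked across 1 clause boundary (Ø).
It functions as the subject of "relied", so the gap sits immediately after word 5 ("heard").
Base order: The lawyer heard the student relied on this parcel.

5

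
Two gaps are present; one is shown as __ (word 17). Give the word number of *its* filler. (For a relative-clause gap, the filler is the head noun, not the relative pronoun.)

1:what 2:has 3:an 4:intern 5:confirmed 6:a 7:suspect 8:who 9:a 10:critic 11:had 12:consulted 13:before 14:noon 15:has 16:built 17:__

1

The marked gap is the direct object of "built".
Its filler is the fronted wh-phrase "what", at word 1.
(The other dependency links word 7 to a gap after word 12.)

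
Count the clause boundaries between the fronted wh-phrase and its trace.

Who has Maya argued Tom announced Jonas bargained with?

2

"who" is extracted from the PP object of "bargained".
Boundaries crossed, outermost first: [Ø], [Ø] — 2 in total.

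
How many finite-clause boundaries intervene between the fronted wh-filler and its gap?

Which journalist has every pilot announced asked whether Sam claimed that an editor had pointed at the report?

1

"which journalist" is extracted from the subject of "asked".
Boundaries crossed, outermost first: [Ø] — 1 in total.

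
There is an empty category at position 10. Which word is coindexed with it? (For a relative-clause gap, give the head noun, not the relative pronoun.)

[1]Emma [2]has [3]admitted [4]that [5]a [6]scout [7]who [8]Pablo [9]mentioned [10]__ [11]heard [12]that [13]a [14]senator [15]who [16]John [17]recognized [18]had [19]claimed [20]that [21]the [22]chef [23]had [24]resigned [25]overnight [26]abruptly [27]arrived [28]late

The gap at 10 is the subject of "heard", inside a relative clause.
The relative pronoun is "who" (word 7); it is bound by the head noun immediately before it.
Its filler is the head noun "scout", at word 6.

6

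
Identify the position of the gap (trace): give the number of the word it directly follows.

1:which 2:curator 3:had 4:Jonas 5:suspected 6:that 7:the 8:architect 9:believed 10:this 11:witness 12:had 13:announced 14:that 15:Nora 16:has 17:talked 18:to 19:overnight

The displaced element is "which curator" (word 2).
It is linked across 3 clause boundaries (that → Ø → that).
It functions as the object of the preposition "to" of "talked", so the gap sits immediately after word 18 ("to").
Base order: Jonas had suspected that the architect believed this witness had announced that Nora has talked to which curator overnight.

18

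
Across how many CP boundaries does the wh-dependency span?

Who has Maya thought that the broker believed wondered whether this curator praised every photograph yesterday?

2

"who" is extracted from the subject of "wondered".
Boundaries crossed, outermost first: [that], [Ø] — 2 in total.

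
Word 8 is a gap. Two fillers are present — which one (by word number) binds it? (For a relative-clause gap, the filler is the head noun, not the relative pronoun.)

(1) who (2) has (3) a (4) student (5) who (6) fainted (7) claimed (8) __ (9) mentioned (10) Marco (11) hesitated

The marked gap is the subject of "mentioned".
Its filler is the fronted wh-phrase "who", at word 1.
(The other dependency links word 4 to a gap after word 5.)

1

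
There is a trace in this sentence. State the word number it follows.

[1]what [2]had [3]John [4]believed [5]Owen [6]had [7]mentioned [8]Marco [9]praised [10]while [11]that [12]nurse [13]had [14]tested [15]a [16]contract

9

The displaced element is "what" (word 1).
It is linked across 2 clause boundaries (Ø → Ø).
It functions as the direct object of "praised", so the gap sits immediately after word 9 ("praised").
Base order: John had believed Owen had mentioned Marco praised what while that nurse had tested a contract.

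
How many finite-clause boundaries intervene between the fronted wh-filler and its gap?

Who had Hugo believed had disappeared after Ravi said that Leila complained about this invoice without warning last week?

1

"who" is extracted from the subject of "disappeared".
Boundaries crossed, outermost first: [Ø] — 1 in total.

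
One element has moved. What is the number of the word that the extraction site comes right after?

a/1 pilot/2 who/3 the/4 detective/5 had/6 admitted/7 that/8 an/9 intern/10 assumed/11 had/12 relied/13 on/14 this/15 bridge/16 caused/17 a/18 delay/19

The displaced element is "a pilot" (word 2).
It is linked across 2 clause boundaries (that → Ø).
It functions as the subject of "relied", so the gap sits immediately after word 11 ("assumed").
Base order: The detective had admitted that an intern assumed that a pilot had relied on this bridge.

11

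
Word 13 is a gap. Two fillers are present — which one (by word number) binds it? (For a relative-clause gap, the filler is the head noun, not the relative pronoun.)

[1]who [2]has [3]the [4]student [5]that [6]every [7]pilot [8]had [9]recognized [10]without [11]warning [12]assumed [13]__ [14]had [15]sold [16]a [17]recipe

1

The marked gap is the subject of "sold".
Its filler is the fronted wh-phrase "who", at word 1.
(The other dependency links word 4 to a gap after word 9.)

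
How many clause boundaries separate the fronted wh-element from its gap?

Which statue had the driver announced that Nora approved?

1

"which statue" is extracted from the object of "approved".
Boundaries crossed, outermost first: [that] — 1 in total.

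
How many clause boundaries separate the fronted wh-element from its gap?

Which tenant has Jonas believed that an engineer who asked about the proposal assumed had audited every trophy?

"which tenant" is extracted from the subject of "audited".
Boundaries crossed, outermost first: [that], [Ø] — 2 in total.

2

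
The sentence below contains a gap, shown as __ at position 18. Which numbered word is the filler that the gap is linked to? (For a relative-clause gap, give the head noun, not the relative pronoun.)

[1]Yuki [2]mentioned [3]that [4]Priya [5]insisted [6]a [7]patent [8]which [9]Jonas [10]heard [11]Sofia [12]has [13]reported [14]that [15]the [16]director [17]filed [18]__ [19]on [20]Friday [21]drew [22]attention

The gap at 18 is the object of "filed", inside a relative clause.
The relative pronoun is "which" (word 8); it is bound by the head noun immediately before it.
Its filler is the head noun "patent", at word 7.

7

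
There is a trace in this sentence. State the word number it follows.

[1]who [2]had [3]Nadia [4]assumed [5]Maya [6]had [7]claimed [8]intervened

The displaced element is "who" (word 1).
It is linked across 2 clause boundaries (Ø → Ø).
It functions as the subject of "intervened", so the gap sits immediately after word 7 ("claimed").
Base order: Nadia had assumed Maya had claimed that who intervened.

7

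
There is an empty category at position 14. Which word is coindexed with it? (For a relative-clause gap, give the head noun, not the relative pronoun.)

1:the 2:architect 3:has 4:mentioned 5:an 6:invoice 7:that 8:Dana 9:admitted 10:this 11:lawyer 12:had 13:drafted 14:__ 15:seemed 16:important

The gap at 14 is the object of "drafted", inside a relative clause.
The relative pronoun is "that" (word 7); it is bound by the head noun immediately before it.
Its filler is the head noun "invoice", at word 6.

6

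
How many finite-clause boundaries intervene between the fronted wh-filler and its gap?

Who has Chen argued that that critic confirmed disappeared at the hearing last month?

"who" is extracted from the subject of "disappeared".
Boundaries crossed, outermost first: [that], [Ø] — 2 in total.

2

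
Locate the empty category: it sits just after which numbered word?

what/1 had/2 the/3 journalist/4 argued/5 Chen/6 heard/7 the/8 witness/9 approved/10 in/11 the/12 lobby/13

The displaced element is "what" (word 1).
It is linked across 2 clause boundaries (Ø → Ø).
It functions as the direct object of "approved", so the gap sits immediately after word 10 ("approved").
Base order: The journalist had argued Chen heard the witness approved what in the lobby.

10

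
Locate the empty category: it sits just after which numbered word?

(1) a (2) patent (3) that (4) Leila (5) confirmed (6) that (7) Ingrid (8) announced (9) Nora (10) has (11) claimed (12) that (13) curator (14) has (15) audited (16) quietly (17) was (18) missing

15

The displaced element is "a patent" (word 2).
It is linked across 3 clause boundaries (that → Ø → Ø).
It functions as the direct object of "audited", so the gap sits immediately after word 15 ("audited").
Base order: Leila confirmed that Ingrid announced Nora has claimed that curator has audited a patent quietly.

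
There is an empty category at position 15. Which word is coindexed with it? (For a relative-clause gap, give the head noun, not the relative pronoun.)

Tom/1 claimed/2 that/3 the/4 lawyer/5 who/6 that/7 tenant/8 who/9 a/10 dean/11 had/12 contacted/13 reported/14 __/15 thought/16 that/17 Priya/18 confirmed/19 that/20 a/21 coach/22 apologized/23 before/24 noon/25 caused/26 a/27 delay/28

The gap at 15 is the subject of "thought", inside a relative clause.
The relative pronoun is "who" (word 6); it is bound by the head noun immediately before it.
Its filler is the head noun "lawyer", at word 5.

5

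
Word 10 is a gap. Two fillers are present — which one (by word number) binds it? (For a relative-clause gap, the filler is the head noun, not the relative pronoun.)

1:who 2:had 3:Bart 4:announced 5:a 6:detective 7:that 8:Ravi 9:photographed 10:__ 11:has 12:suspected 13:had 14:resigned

6

The marked gap is inside the relative clause, the direct object of "photographed".
Its filler is the head noun "detective" (via "that"), at word 6.
(The other dependency links word 1 to a gap after word 12.)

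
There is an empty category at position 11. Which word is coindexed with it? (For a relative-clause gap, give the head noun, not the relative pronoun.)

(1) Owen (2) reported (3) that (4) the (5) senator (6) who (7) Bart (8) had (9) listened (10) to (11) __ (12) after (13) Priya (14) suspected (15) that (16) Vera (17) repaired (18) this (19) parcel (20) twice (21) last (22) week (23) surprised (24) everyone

The gap at 11 is the prepositional object of "listened", inside a relative clause.
The relative pronoun is "who" (word 6); it is bound by the head noun immediately before it.
Its filler is the head noun "senator", at word 5.

5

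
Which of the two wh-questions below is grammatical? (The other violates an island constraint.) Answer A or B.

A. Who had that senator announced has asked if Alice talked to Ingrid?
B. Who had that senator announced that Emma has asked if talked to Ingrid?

A

In B, the wh-phrase is extracted from inside a wh-island (introduced by "if"), which blocks movement.
In A, the extraction path crosses only that-complement boundaries, which are transparent.
So A is grammatical.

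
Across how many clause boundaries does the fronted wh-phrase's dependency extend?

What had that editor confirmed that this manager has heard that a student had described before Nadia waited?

"what" is extracted from the object of "described".
Boundaries crossed, outermost first: [that], [that] — 2 in total.

2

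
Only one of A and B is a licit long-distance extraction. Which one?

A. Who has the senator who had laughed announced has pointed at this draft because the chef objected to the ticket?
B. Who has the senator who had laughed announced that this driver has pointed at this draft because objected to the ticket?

A

In B, the wh-phrase is extracted from inside an adjunct island (introduced by "because"), which blocks movement.
In A, the extraction path crosses only that-complement boundaries, which are transparent.
So A is grammatical.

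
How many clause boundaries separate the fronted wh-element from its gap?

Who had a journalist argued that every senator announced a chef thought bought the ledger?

3

"who" is extracted from the subject of "bought".
Boundaries crossed, outermost first: [that], [Ø], [Ø] — 3 in total.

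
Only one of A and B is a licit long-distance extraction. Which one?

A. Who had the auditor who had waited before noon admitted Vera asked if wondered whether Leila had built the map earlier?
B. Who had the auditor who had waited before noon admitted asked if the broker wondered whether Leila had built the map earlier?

B

In A, the wh-phrase is extracted from inside a wh-island (introduced by "if"), which blocks movement.
In B, the extraction path crosses only that-complement boundaries, which are transparent.
So B is grammatical.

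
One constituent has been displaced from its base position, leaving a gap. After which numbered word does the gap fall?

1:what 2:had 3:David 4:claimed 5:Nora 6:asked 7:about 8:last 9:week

The displaced element is "what" (word 1).
It is linked across 1 clause boundary (Ø).
It functions as the object of the preposition "about" of "asked", so the gap sits immediately after word 7 ("about").
Base order: David had claimed Nora asked about what last week.

7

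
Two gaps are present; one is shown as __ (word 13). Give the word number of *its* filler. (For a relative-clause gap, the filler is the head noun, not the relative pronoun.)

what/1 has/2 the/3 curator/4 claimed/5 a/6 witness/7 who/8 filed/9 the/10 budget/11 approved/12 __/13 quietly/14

1

The marked gap is the direct object of "approved".
Its filler is the fronted wh-phrase "what", at word 1.
(The other dependency links word 7 to a gap after word 8.)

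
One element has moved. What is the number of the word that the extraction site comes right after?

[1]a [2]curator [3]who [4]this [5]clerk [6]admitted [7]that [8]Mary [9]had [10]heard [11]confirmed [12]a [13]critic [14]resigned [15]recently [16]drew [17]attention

10

The displaced element is "a curator" (word 2).
It is linked across 2 clause boundaries (that → Ø).
It functions as the subject of "confirmed", so the gap sits immediately after word 10 ("heard").
Base order: This clerk admitted that Mary had heard that a curator confirmed a critic resigned recently.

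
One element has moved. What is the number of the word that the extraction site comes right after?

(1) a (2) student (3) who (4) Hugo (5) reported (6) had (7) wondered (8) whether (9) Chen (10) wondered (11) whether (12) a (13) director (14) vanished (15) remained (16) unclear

The displaced element is "a student" (word 2).
It is linked across 1 clause boundary (Ø).
It functions as the subject of "wondered", so the gap sits immediately after word 5 ("reported").
Base order: Hugo reported that a student had wondered whether Chen wondered whether a director vanished.

5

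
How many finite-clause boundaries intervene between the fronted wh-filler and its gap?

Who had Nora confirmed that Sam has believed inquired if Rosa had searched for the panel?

2

"who" is extracted from the subject of "inquired".
Boundaries crossed, outermost first: [that], [Ø] — 2 in total.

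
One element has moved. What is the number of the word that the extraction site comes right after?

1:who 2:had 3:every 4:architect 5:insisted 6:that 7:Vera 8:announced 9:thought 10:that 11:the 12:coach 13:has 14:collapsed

The displaced element is "who" (word 1).
It is linked across 2 clause boundaries (that → Ø).
It functions as the subject of "thought", so the gap sits immediately after word 8 ("announced").
Base order: Every architect had insisted that Vera announced that who thought that the coach has collapsed.

8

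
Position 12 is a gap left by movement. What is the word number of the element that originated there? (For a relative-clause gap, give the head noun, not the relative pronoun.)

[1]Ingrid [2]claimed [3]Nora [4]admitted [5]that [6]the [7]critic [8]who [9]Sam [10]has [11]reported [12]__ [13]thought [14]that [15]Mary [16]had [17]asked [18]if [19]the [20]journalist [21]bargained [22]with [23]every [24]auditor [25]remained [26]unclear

7

The gap at 12 is the subject of "thought", inside a relative clause.
The relative pronoun is "who" (word 8); it is bound by the head noun immediately before it.
Its filler is the head noun "critic", at word 7.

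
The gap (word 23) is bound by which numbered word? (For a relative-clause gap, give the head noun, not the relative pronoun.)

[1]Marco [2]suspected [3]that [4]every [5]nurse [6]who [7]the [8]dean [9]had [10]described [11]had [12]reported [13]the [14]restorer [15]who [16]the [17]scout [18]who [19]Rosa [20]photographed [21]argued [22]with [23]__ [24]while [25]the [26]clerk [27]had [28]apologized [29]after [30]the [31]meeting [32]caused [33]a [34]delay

14

The gap at 23 is the prepositional object of "argued", inside a relative clause.
The relative pronoun is "who" (word 15); it is bound by the head noun immediately before it.
Its filler is the head noun "restorer", at word 14.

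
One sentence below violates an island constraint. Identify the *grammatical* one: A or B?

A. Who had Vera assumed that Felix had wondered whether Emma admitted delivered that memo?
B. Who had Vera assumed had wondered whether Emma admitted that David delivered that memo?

In A, the wh-phrase is extracted from inside a wh-island (introduced by "whether"), which blocks movement.
In B, the extraction path crosses only that-complement boundaries, which are transparent.
So B is grammatical.

B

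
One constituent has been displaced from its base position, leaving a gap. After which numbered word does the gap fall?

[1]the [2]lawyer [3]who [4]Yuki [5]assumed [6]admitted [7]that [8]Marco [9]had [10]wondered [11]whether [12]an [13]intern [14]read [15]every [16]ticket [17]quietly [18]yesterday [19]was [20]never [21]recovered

5

The displaced element is "the lawyer" (word 2).
It is linked across 1 clause boundary (Ø).
It functions as the subject of "admitted", so the gap sits immediately after word 5 ("assumed").
Base order: Yuki assumed the lawyer admitted that Marco had wondered whether an intern read every ticket quietly yesterday.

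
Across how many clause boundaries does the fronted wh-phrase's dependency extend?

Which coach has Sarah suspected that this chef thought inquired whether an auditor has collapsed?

2

"which coach" is extracted from the subject of "inquired".
Boundaries crossed, outermost first: [that], [Ø] — 2 in total.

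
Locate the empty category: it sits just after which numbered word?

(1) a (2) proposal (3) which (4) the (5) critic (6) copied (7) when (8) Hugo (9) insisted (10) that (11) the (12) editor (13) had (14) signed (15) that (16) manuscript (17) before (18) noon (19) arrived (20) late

6

The displaced element is "a proposal" (word 2).
It functions as the direct object of "copied", so the gap sits immediately after word 6 ("copied").
Base order: The critic copied a proposal when Hugo insisted that the editor had signed that manuscript before noon.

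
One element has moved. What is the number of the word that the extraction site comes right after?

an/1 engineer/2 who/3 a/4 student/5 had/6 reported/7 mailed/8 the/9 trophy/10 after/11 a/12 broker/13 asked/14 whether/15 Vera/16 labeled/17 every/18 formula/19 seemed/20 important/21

The displaced element is "an engineer" (word 2).
It is linked across 1 clause boundary (Ø).
It functions as the subject of "mailed", so the gap sits immediately after word 7 ("reported").
Base order: A student had reported that an engineer mailed the trophy after a broker asked whether Vera labeled every formula.

7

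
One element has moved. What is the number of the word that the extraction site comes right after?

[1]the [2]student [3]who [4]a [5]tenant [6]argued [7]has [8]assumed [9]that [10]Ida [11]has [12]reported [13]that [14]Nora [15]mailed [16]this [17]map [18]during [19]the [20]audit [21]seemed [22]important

The displaced element is "the student" (word 2).
It is linked across 1 clause boundary (Ø).
It functions as the subject of "assumed", so the gap sits immediately after word 6 ("argued").
Base order: A tenant argued the student has assumed that Ida has reported that Nora mailed this map during the audit.

6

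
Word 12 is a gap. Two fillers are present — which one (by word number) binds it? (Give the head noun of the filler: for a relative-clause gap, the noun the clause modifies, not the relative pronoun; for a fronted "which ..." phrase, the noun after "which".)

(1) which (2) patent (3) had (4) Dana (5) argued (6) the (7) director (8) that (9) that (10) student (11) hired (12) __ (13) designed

The marked gap is inside the relative clause, the direct object of "hired".
Its filler is the head noun "director" (via "that"), at word 7.
(The other dependency links word 2 to a gap after word 13.)

7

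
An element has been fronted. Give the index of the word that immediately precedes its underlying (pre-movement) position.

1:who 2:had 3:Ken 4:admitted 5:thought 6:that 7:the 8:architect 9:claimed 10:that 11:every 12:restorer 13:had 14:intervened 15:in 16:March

The displaced element is "who" (word 1).
It is linked across 1 clause boundary (Ø).
It functions as the subject of "thought", so the gap sits immediately after word 4 ("admitted").
Base order: Ken had admitted that who thought that the architect claimed that every restorer had intervened in March.

4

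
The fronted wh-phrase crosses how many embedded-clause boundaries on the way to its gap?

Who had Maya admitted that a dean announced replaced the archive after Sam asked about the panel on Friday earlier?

2

"who" is extracted from the subject of "replaced".
Boundaries crossed, outermost first: [that], [Ø] — 2 in total.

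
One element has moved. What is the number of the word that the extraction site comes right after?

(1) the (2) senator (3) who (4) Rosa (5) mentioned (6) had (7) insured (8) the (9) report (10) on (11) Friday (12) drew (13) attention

The displaced element is "the senator" (word 2).
It is linked across 1 clause boundary (Ø).
It functions as the subject of "insured", so the gap sits immediately after word 5 ("mentioned").
Base order: Rosa mentioned that the senator had insured the report on Friday.

5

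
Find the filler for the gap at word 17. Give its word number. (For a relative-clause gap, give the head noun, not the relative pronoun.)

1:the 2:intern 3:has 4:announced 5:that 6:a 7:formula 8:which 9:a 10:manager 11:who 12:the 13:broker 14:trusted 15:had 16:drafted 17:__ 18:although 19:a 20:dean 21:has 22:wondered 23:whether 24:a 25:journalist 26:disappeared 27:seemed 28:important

The gap at 17 is the object of "drafted", inside a relative clause.
The relative pronoun is "which" (word 8); it is bound by the head noun immediately before it.
Its filler is the head noun "formula", at word 7.

7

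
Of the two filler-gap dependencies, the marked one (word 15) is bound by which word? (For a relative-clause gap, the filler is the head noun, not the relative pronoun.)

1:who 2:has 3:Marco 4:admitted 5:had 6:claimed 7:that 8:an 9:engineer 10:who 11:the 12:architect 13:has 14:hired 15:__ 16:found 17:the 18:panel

The marked gap is inside the relative clause, the direct object of "hired".
Its filler is the head noun "engineer" (via "who"), at word 9.
(The other dependency links word 1 to a gap after word 4.)

9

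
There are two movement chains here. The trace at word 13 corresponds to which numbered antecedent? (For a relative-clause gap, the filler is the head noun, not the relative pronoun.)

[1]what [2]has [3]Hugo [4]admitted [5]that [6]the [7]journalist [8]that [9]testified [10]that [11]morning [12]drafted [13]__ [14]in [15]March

The marked gap is the direct object of "drafted".
Its filler is the fronted wh-phrase "what", at word 1.
(The other dependency links word 7 to a gap after word 8.)

1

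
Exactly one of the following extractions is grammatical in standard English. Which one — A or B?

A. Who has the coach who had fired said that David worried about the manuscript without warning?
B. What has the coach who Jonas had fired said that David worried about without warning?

In A, the wh-phrase is extracted from inside a complex-NP island (relative clause) (introduced by "who"), which blocks movement.
In B, the extraction path crosses only that-complement boundaries, which are transparent.
So B is grammatical.

B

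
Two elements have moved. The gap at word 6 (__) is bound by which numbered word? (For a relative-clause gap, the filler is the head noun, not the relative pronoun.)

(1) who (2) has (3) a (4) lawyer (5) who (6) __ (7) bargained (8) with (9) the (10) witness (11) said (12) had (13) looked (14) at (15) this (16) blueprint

4

The marked gap is inside the relative clause, the subject of "bargained".
Its filler is the head noun "lawyer" (via "who"), at word 4.
(The other dependency links word 1 to a gap after word 11.)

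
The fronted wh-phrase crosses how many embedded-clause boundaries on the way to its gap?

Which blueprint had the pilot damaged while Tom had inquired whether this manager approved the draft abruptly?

"which blueprint" originates inside the matrix clause — no clause boundary is crossed.

0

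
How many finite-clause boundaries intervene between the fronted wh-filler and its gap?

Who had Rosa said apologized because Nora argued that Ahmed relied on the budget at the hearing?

1

"who" is extracted from the subject of "apologized".
Boundaries crossed, outermost first: [Ø] — 1 in total.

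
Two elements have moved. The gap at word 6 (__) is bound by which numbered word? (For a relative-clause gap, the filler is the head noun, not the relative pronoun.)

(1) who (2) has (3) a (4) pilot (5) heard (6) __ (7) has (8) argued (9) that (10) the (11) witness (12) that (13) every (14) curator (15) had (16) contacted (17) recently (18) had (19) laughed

1

The marked gap is the subject of "argued".
Its filler is the fronted wh-phrase "who", at word 1.
(The other dependency links word 11 to a gap after word 16.)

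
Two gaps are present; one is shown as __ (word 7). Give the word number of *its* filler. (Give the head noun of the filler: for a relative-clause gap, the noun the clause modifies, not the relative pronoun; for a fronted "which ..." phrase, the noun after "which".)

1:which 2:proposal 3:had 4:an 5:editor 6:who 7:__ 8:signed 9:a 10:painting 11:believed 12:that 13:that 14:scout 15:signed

The marked gap is inside the relative clause, the subject of "signed".
Its filler is the head noun "editor" (via "who"), at word 5.
(The other dependency links word 2 to a gap after word 15.)

5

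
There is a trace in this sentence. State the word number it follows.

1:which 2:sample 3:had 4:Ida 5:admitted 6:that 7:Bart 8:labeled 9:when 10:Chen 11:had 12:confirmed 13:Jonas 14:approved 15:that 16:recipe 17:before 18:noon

The displaced element is "which sample" (word 2).
It is linked across 1 clause boundary (that).
It functions as the direct object of "labeled", so the gap sits immediately after word 8 ("labeled").
Base order: Ida had admitted that Bart labeled which sample when Chen had confirmed Jonas approved that recipe before noon.

8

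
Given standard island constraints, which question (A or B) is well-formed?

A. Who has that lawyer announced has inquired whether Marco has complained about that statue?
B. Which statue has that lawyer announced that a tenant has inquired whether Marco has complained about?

A

In B, the wh-phrase is extracted from inside a wh-island (introduced by "whether"), which blocks movement.
In A, the extraction path crosses only that-complement boundaries, which are transparent.
So A is grammatical.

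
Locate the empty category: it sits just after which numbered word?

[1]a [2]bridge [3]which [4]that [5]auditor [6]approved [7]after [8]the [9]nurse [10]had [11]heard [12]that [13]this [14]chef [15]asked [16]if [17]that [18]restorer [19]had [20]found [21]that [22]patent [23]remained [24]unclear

The displaced element is "a bridge" (word 2).
It functions as the direct object of "approved", so the gap sits immediately after word 6 ("approved").
Base order: That auditor approved a bridge after the nurse had heard that this chef asked if that restorer had found that patent.

6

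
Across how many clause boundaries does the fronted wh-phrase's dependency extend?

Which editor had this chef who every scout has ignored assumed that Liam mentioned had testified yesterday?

2

"which editor" is extracted from the subject of "testified".
Boundaries crossed, outermost first: [that], [Ø] — 2 in total.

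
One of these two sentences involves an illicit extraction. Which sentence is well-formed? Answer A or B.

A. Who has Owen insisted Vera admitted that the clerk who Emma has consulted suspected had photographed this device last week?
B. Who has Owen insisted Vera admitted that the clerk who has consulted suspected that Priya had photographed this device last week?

A

In B, the wh-phrase is extracted from inside a complex-NP island (relative clause) (introduced by "who"), which blocks movement.
In A, the extraction path crosses only that-complement boundaries, which are transparent.
So A is grammatical.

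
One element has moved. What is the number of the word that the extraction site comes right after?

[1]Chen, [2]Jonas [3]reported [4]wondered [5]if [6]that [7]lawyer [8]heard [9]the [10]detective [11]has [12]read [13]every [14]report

3

The displaced element is "Chen" (word 1).
It is linked across 1 clause boundary (Ø).
It functions as the subject of "wondered", so the gap sits immediately after word 3 ("reported").
Base order: Jonas reported that Chen wondered if that lawyer heard the detective has read every report.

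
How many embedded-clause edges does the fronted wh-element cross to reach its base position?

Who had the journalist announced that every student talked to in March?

1

"who" is extracted from the PP object of "talked".
Boundaries crossed, outermost first: [that] — 1 in total.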